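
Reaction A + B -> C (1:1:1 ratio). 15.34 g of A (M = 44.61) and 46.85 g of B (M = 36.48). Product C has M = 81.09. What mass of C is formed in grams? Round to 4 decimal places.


Find moles of each reactant; the smaller value is the limiting reagent in a 1:1:1 reaction, so moles_C equals moles of the limiter.
n_A = mass_A / M_A = 15.34 / 44.61 = 0.343869 mol
n_B = mass_B / M_B = 46.85 / 36.48 = 1.284265 mol
Limiting reagent: A (smaller), n_limiting = 0.343869 mol
mass_C = n_limiting * M_C = 0.343869 * 81.09
mass_C = 27.88433721 g, rounded to 4 dp:

27.8843 g


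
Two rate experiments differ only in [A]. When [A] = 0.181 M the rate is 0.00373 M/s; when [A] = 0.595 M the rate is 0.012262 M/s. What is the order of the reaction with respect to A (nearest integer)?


Rate is proportional to [A]^n, so rate2/rate1 = ([A]2/[A]1)^n. Take logs to solve for n.
rate2/rate1 = 0.012262 / 0.00373 = 3.2874
[A]2/[A]1 = 0.595 / 0.181 = 3.2873
n = ln(3.2874) / ln(3.2873) = 1.0
Nearest integer order:

1


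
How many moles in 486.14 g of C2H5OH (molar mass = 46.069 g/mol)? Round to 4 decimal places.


n = mass / M
n = 486.14 / 46.069
n = 10.55243222 mol, rounded to 4 dp:

10.5524 mol


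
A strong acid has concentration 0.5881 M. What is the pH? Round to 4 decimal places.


A strong acid dissociates completely, so [H+] equals the given concentration.
pH = -log10([H+]) = -log10(0.5881)
pH = 0.23054882, rounded to 4 dp:

0.2305


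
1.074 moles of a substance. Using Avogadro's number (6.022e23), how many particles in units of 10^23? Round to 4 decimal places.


N = n * NA, then divide by 1e23 for the requested units.
N / 1e23 = n * 6.022
N / 1e23 = 1.074 * 6.022
N / 1e23 = 6.467628, rounded to 4 dp:

6.4676


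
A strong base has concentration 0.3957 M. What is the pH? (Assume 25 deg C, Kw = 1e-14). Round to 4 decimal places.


A strong base dissociates completely, so [OH-] equals the given concentration.
pOH = -log10([OH-]) = -log10(0.3957) = 0.402634
pH = 14 - pOH = 14 - 0.402634
pH = 13.597366, rounded to 4 dp:

13.5974


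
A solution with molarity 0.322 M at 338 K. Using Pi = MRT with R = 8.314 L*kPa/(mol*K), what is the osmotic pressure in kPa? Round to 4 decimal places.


Osmotic pressure (van't Hoff): Pi = M*R*T.
RT = 8.314 * 338 = 2810.132
Pi = 0.322 * 2810.132
Pi = 904.862504 kPa, rounded to 4 dp:

904.8625 kPa


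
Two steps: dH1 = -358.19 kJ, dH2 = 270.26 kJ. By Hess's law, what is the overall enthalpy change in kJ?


Hess's law: enthalpy is a state function, so add the step enthalpies.
dH_total = dH1 + dH2 = -358.19 + (270.26)
dH_total = -87.93 kJ:

-87.93 kJ


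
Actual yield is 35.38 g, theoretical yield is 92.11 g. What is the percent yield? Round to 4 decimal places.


% yield = 100 * actual / theoretical
% yield = 100 * 35.38 / 92.11
% yield = 38.41059603 %, rounded to 4 dp:

38.4106 %


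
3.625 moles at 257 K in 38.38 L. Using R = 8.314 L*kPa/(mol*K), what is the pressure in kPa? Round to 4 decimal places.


PV = nRT, solve for P = nRT / V.
nRT = 3.625 * 8.314 * 257 = 7745.5302
P = 7745.5302 / 38.38
P = 201.81162585 kPa, rounded to 4 dp:

201.8116 kPa


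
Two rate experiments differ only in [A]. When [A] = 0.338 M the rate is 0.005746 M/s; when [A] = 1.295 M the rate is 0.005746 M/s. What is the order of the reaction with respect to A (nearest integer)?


Rate is proportional to [A]^n, so rate2/rate1 = ([A]2/[A]1)^n. Take logs to solve for n.
rate2/rate1 = 0.005746 / 0.005746 = 1.0
[A]2/[A]1 = 1.295 / 0.338 = 3.8314
n = ln(1.0) / ln(3.8314) = 0.0
Nearest integer order:

0


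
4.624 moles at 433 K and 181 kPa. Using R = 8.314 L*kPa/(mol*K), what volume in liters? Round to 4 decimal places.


PV = nRT, solve for V = nRT / P.
nRT = 4.624 * 8.314 * 433 = 16646.2243
V = 16646.2243 / 181
V = 91.96809006 L, rounded to 4 dp:

91.9681 L


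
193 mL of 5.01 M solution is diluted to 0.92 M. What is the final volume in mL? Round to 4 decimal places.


Dilution: M1*V1 = M2*V2, solve for V2.
V2 = M1*V1 / M2
V2 = 5.01 * 193 / 0.92
V2 = 966.93 / 0.92
V2 = 1051.01086957 mL, rounded to 4 dp:

1051.0109 mL


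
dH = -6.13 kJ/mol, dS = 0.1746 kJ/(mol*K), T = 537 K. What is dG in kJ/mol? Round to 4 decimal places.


Gibbs: dG = dH - T*dS (consistent units, dS already in kJ/(mol*K)).
T*dS = 537 * 0.1746 = 93.7602
dG = -6.13 - (93.7602)
dG = -99.8902 kJ/mol, rounded to 4 dp:

-99.8902 kJ/mol


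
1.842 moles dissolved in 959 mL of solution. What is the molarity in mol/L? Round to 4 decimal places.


Convert volume to liters: V_L = V_mL / 1000.
V_L = 959 / 1000 = 0.959 L
M = n / V_L = 1.842 / 0.959
M = 1.92075078 mol/L, rounded to 4 dp:

1.9208 mol/L


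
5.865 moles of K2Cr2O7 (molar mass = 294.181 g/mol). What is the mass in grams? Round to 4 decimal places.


mass = n * M
mass = 5.865 * 294.181
mass = 1725.371565 g, rounded to 4 dp:

1725.3716 g


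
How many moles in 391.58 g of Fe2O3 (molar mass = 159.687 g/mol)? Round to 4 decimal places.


n = mass / M
n = 391.58 / 159.687
n = 2.45217206 mol, rounded to 4 dp:

2.4522 mol


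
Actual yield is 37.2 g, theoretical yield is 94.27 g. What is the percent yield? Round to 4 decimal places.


% yield = 100 * actual / theoretical
% yield = 100 * 37.2 / 94.27
% yield = 39.46112231 %, rounded to 4 dp:

39.4611 %


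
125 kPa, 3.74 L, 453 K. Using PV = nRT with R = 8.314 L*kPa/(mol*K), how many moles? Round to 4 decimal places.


PV = nRT, solve for n = PV / (RT).
PV = 125 * 3.74 = 467.5
RT = 8.314 * 453 = 3766.242
n = 467.5 / 3766.242
n = 0.12412904 mol, rounded to 4 dp:

0.1241 mol


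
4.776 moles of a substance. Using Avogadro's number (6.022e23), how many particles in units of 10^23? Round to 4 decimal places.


N = n * NA, then divide by 1e23 for the requested units.
N / 1e23 = n * 6.022
N / 1e23 = 4.776 * 6.022
N / 1e23 = 28.761072, rounded to 4 dp:

28.7611


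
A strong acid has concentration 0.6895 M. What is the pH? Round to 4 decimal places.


A strong acid dissociates completely, so [H+] equals the given concentration.
pH = -log10([H+]) = -log10(0.6895)
pH = 0.16146573, rounded to 4 dp:

0.1615


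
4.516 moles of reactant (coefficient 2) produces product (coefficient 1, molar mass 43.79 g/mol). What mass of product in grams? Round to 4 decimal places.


Use the coefficient ratio to convert reactant moles to product moles, then multiply by the product's molar mass.
moles_P = moles_R * (coeff_P / coeff_R) = 4.516 * (1/2) = 2.258
mass_P = moles_P * M_P = 2.258 * 43.79
mass_P = 98.87782 g, rounded to 4 dp:

98.8778 g


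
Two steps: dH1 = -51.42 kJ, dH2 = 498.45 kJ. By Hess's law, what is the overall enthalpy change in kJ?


Hess's law: enthalpy is a state function, so add the step enthalpies.
dH_total = dH1 + dH2 = -51.42 + (498.45)
dH_total = 447.03 kJ:

447.03 kJ


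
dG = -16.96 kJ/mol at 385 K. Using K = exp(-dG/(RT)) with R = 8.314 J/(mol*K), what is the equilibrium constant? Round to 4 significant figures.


dG is in kJ/mol; multiply by 1000 to match R in J/(mol*K).
RT = 8.314 * 385 = 3200.89 J/mol
exponent = -dG*1000 / (RT) = -(-16.96*1000) / 3200.89 = 5.29852635
K = exp(5.29852635)
K = 200.0418, rounded to 4 significant figures:

200.0


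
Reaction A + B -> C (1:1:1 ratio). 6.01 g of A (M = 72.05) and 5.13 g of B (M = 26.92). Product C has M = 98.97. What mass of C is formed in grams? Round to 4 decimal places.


Find moles of each reactant; the smaller value is the limiting reagent in a 1:1:1 reaction, so moles_C equals moles of the limiter.
n_A = mass_A / M_A = 6.01 / 72.05 = 0.083414 mol
n_B = mass_B / M_B = 5.13 / 26.92 = 0.190565 mol
Limiting reagent: A (smaller), n_limiting = 0.083414 mol
mass_C = n_limiting * M_C = 0.083414 * 98.97
mass_C = 8.25548358 g, rounded to 4 dp:

8.2555 g


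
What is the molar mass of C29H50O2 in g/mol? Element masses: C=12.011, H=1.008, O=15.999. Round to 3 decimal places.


M = sum(count * atomic_mass) over atoms.
M = 29*12.011 + 50*1.008 + 2*15.999
M = 348.319 + 50.4 + 31.998
M = 430.717 g/mol, rounded to 3 dp:

430.717 g/mol


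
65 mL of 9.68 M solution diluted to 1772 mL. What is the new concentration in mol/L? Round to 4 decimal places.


Dilution: M1*V1 = M2*V2, solve for M2.
M2 = M1*V1 / V2
M2 = 9.68 * 65 / 1772
M2 = 629.2 / 1772
M2 = 0.35507901 mol/L, rounded to 4 dp:

0.3551 mol/L


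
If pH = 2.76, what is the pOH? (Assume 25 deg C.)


At 25 deg C, pH + pOH = 14.
pOH = 14 - pH = 14 - 2.76
pOH = 11.24:

11.24


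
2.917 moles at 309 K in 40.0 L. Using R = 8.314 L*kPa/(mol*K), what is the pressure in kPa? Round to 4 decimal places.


PV = nRT, solve for P = nRT / V.
nRT = 2.917 * 8.314 * 309 = 7493.8488
P = 7493.8488 / 40.0
P = 187.34622 kPa, rounded to 4 dp:

187.3462 kPa


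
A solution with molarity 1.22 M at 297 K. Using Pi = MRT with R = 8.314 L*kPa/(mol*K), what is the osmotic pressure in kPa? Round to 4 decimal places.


Osmotic pressure (van't Hoff): Pi = M*R*T.
RT = 8.314 * 297 = 2469.258
Pi = 1.22 * 2469.258
Pi = 3012.49476 kPa, rounded to 4 dp:

3012.4948 kPa


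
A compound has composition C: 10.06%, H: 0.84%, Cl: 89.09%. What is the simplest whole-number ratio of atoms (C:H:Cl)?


Assume 100 g of compound, divide each mass% by atomic mass to get moles, then normalize by the smallest to get a raw atom ratio.
Moles per 100 g: C: 10.06/12.011 = 0.8376, H: 0.84/1.008 = 0.8333, Cl: 89.09/35.453 = 2.5129
Raw ratio (divide by min = 0.8333): C: 1.005, H: 1.0, Cl: 3.015
Multiply by 1 to clear fractions: C: 1.005 ~= 1, H: 1.0 ~= 1, Cl: 3.015 ~= 3
Reduce by GCD to get the simplest whole-number ratio:

1:1:3


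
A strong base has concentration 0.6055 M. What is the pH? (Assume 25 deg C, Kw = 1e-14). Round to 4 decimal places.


A strong base dissociates completely, so [OH-] equals the given concentration.
pOH = -log10([OH-]) = -log10(0.6055) = 0.217886
pH = 14 - pOH = 14 - 0.217886
pH = 13.782114, rounded to 4 dp:

13.7821


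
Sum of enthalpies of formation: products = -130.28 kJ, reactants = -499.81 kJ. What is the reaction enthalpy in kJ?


dH_rxn = sum(dH_f products) - sum(dH_f reactants)
dH_rxn = -130.28 - (-499.81)
dH_rxn = 369.53 kJ:

369.53 kJ


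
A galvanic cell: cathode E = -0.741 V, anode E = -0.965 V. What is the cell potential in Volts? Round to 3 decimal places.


Standard cell potential: E_cell = E_cathode - E_anode.
E_cell = -0.741 - (-0.965)
E_cell = 0.224 V, rounded to 3 dp:

0.224 V


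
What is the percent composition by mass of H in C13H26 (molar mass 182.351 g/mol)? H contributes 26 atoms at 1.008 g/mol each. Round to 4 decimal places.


pct = 100 * (n_elem * M_elem) / M_total
mass_contribution = 26 * 1.008 = 26.208 g/mol
pct = 100 * 26.208 / 182.351
pct = 14.37228203 %, rounded to 4 dp:

14.3723 %


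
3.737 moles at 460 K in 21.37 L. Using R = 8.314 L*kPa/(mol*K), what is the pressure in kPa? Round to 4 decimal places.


PV = nRT, solve for P = nRT / V.
nRT = 3.737 * 8.314 * 460 = 14291.9323
P = 14291.9323 / 21.37
P = 668.7848526 kPa, rounded to 4 dp:

668.7849 kPa


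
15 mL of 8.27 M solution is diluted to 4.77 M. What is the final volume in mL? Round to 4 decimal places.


Dilution: M1*V1 = M2*V2, solve for V2.
V2 = M1*V1 / M2
V2 = 8.27 * 15 / 4.77
V2 = 124.05 / 4.77
V2 = 26.00628931 mL, rounded to 4 dp:

26.0063 mL


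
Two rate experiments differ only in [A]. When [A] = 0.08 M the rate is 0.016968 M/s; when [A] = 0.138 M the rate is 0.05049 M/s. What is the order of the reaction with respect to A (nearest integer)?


Rate is proportional to [A]^n, so rate2/rate1 = ([A]2/[A]1)^n. Take logs to solve for n.
rate2/rate1 = 0.05049 / 0.016968 = 2.9756
[A]2/[A]1 = 0.138 / 0.08 = 1.725
n = ln(2.9756) / ln(1.725) = 2.0
Nearest integer order:

2


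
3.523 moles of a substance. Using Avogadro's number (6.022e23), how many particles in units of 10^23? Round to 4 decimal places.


N = n * NA, then divide by 1e23 for the requested units.
N / 1e23 = n * 6.022
N / 1e23 = 3.523 * 6.022
N / 1e23 = 21.215506, rounded to 4 dp:

21.2155


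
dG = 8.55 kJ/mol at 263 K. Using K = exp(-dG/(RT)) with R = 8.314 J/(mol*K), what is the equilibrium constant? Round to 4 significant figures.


dG is in kJ/mol; multiply by 1000 to match R in J/(mol*K).
RT = 8.314 * 263 = 2186.582 J/mol
exponent = -dG*1000 / (RT) = -(8.55*1000) / 2186.582 = -3.91021238
K = exp(-3.91021238)
K = 0.020036245, rounded to 4 significant figures:

0.02004


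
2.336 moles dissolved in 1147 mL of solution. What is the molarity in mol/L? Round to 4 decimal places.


Convert volume to liters: V_L = V_mL / 1000.
V_L = 1147 / 1000 = 1.147 L
M = n / V_L = 2.336 / 1.147
M = 2.03661726 mol/L, rounded to 4 dp:

2.0366 mol/L


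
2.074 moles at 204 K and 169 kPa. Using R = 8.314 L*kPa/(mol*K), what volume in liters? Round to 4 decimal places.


PV = nRT, solve for V = nRT / P.
nRT = 2.074 * 8.314 * 204 = 3517.6201
V = 3517.6201 / 169
V = 20.81432012 L, rounded to 4 dp:

20.8143 L


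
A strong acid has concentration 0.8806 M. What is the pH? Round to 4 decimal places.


A strong acid dissociates completely, so [H+] equals the given concentration.
pH = -log10([H+]) = -log10(0.8806)
pH = 0.05522132, rounded to 4 dp:

0.0552


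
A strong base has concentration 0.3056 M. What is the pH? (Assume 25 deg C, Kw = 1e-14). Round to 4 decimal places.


A strong base dissociates completely, so [OH-] equals the given concentration.
pOH = -log10([OH-]) = -log10(0.3056) = 0.514847
pH = 14 - pOH = 14 - 0.514847
pH = 13.485153, rounded to 4 dp:

13.4852


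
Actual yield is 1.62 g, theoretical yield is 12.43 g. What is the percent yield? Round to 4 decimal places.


% yield = 100 * actual / theoretical
% yield = 100 * 1.62 / 12.43
% yield = 13.03298471 %, rounded to 4 dp:

13.0330 %


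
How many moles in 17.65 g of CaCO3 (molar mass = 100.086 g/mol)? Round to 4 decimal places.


n = mass / M
n = 17.65 / 100.086
n = 0.17634834 mol, rounded to 4 dp:

0.1763 mol


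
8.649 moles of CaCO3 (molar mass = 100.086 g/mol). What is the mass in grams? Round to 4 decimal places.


mass = n * M
mass = 8.649 * 100.086
mass = 865.643814 g, rounded to 4 dp:

865.6438 g


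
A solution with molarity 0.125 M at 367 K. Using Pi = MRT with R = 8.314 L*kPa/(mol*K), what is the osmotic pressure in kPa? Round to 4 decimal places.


Osmotic pressure (van't Hoff): Pi = M*R*T.
RT = 8.314 * 367 = 3051.238
Pi = 0.125 * 3051.238
Pi = 381.40475 kPa, rounded to 4 dp:

381.4048 kPa


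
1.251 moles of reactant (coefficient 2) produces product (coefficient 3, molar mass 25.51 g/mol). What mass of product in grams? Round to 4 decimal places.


Use the coefficient ratio to convert reactant moles to product moles, then multiply by the product's molar mass.
moles_P = moles_R * (coeff_P / coeff_R) = 1.251 * (3/2) = 1.8765
mass_P = moles_P * M_P = 1.8765 * 25.51
mass_P = 47.869515 g, rounded to 4 dp:

47.8695 g


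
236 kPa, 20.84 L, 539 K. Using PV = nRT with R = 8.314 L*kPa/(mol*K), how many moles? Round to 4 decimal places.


PV = nRT, solve for n = PV / (RT).
PV = 236 * 20.84 = 4918.24
RT = 8.314 * 539 = 4481.246
n = 4918.24 / 4481.246
n = 1.09751618 mol, rounded to 4 dp:

1.0975 mol


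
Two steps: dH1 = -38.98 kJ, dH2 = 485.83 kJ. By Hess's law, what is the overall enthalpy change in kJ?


Hess's law: enthalpy is a state function, so add the step enthalpies.
dH_total = dH1 + dH2 = -38.98 + (485.83)
dH_total = 446.85 kJ:

446.85 kJ


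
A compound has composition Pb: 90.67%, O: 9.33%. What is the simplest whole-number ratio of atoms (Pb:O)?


Assume 100 g of compound, divide each mass% by atomic mass to get moles, then normalize by the smallest to get a raw atom ratio.
Moles per 100 g: Pb: 90.67/207.2 = 0.4376, O: 9.33/15.999 = 0.5832
Raw ratio (divide by min = 0.4376): Pb: 1.0, O: 1.333
Multiply by 3 to clear fractions: Pb: 3.0 ~= 3, O: 3.998 ~= 4
Reduce by GCD to get the simplest whole-number ratio:

3:4


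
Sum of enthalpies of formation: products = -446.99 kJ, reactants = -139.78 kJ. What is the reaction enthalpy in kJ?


dH_rxn = sum(dH_f products) - sum(dH_f reactants)
dH_rxn = -446.99 - (-139.78)
dH_rxn = -307.21 kJ:

-307.21 kJ


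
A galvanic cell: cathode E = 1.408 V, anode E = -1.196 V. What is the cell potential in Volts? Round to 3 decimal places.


Standard cell potential: E_cell = E_cathode - E_anode.
E_cell = 1.408 - (-1.196)
E_cell = 2.604 V, rounded to 3 dp:

2.604 V


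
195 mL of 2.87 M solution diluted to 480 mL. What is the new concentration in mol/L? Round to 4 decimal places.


Dilution: M1*V1 = M2*V2, solve for M2.
M2 = M1*V1 / V2
M2 = 2.87 * 195 / 480
M2 = 559.65 / 480
M2 = 1.1659375 mol/L, rounded to 4 dp:

1.1659 mol/L


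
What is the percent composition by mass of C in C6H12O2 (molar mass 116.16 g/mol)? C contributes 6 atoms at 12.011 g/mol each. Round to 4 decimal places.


pct = 100 * (n_elem * M_elem) / M_total
mass_contribution = 6 * 12.011 = 72.066 g/mol
pct = 100 * 72.066 / 116.16
pct = 62.04028926 %, rounded to 4 dp:

62.0403 %


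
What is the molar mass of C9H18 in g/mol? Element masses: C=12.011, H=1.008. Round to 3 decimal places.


M = sum(count * atomic_mass) over atoms.
M = 9*12.011 + 18*1.008
M = 108.099 + 18.144
M = 126.243 g/mol, rounded to 3 dp:

126.243 g/mol


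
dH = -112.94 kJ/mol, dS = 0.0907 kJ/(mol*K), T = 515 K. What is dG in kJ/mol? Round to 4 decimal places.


Gibbs: dG = dH - T*dS (consistent units, dS already in kJ/(mol*K)).
T*dS = 515 * 0.0907 = 46.7105
dG = -112.94 - (46.7105)
dG = -159.6505 kJ/mol, rounded to 4 dp:

-159.6505 kJ/mol


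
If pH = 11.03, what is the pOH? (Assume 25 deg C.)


At 25 deg C, pH + pOH = 14.
pOH = 14 - pH = 14 - 11.03
pOH = 2.97:

2.97


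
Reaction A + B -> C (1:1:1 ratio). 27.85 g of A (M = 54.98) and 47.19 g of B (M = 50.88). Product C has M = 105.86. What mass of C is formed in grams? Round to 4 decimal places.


Find moles of each reactant; the smaller value is the limiting reagent in a 1:1:1 reaction, so moles_C equals moles of the limiter.
n_A = mass_A / M_A = 27.85 / 54.98 = 0.506548 mol
n_B = mass_B / M_B = 47.19 / 50.88 = 0.927476 mol
Limiting reagent: A (smaller), n_limiting = 0.506548 mol
mass_C = n_limiting * M_C = 0.506548 * 105.86
mass_C = 53.62317128 g, rounded to 4 dp:

53.6232 g


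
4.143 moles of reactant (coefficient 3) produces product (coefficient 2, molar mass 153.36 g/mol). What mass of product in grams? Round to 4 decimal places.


Use the coefficient ratio to convert reactant moles to product moles, then multiply by the product's molar mass.
moles_P = moles_R * (coeff_P / coeff_R) = 4.143 * (2/3) = 2.762
mass_P = moles_P * M_P = 2.762 * 153.36
mass_P = 423.58032 g, rounded to 4 dp:

423.5803 g


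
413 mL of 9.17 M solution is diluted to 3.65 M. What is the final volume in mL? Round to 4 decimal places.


Dilution: M1*V1 = M2*V2, solve for V2.
V2 = M1*V1 / M2
V2 = 9.17 * 413 / 3.65
V2 = 3787.21 / 3.65
V2 = 1037.59178082 mL, rounded to 4 dp:

1037.5918 mL


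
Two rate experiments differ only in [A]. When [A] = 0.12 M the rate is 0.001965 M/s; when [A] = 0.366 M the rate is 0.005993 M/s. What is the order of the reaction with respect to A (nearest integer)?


Rate is proportional to [A]^n, so rate2/rate1 = ([A]2/[A]1)^n. Take logs to solve for n.
rate2/rate1 = 0.005993 / 0.001965 = 3.0499
[A]2/[A]1 = 0.366 / 0.12 = 3.05
n = ln(3.0499) / ln(3.05) = 1.0
Nearest integer order:

1


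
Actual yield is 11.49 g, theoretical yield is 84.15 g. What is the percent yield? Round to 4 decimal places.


% yield = 100 * actual / theoretical
% yield = 100 * 11.49 / 84.15
% yield = 13.65418895 %, rounded to 4 dp:

13.6542 %


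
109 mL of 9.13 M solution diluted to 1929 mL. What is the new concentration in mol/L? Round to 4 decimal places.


Dilution: M1*V1 = M2*V2, solve for M2.
M2 = M1*V1 / V2
M2 = 9.13 * 109 / 1929
M2 = 995.17 / 1929
M2 = 0.51589943 mol/L, rounded to 4 dp:

0.5159 mol/L


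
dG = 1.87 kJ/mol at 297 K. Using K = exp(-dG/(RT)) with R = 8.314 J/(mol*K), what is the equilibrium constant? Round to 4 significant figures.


dG is in kJ/mol; multiply by 1000 to match R in J/(mol*K).
RT = 8.314 * 297 = 2469.258 J/mol
exponent = -dG*1000 / (RT) = -(1.87*1000) / 2469.258 = -0.75731252
K = exp(-0.75731252)
K = 0.46892496, rounded to 4 significant figures:

0.4689


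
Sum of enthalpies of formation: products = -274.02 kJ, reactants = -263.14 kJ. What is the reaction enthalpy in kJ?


dH_rxn = sum(dH_f products) - sum(dH_f reactants)
dH_rxn = -274.02 - (-263.14)
dH_rxn = -10.88 kJ:

-10.88 kJ


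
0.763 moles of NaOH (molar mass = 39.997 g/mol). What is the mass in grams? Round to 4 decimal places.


mass = n * M
mass = 0.763 * 39.997
mass = 30.517711 g, rounded to 4 dp:

30.5177 g


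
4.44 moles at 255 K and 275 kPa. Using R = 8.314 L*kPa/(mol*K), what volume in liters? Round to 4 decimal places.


PV = nRT, solve for V = nRT / P.
nRT = 4.44 * 8.314 * 255 = 9413.1108
V = 9413.1108 / 275
V = 34.22949382 L, rounded to 4 dp:

34.2295 L


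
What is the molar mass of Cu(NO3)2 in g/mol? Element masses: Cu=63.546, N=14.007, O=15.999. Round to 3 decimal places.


M = sum(count * atomic_mass) over atoms.
M = 1*63.546 + 2*14.007 + 6*15.999
M = 63.546 + 28.014 + 95.994
M = 187.554 g/mol, rounded to 3 dp:

187.554 g/mol


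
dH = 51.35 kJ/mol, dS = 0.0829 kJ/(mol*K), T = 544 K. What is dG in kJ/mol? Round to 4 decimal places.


Gibbs: dG = dH - T*dS (consistent units, dS already in kJ/(mol*K)).
T*dS = 544 * 0.0829 = 45.0976
dG = 51.35 - (45.0976)
dG = 6.2524 kJ/mol, rounded to 4 dp:

6.2524 kJ/mol


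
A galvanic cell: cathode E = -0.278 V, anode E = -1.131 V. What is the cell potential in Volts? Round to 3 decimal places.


Standard cell potential: E_cell = E_cathode - E_anode.
E_cell = -0.278 - (-1.131)
E_cell = 0.853 V, rounded to 3 dp:

0.853 V


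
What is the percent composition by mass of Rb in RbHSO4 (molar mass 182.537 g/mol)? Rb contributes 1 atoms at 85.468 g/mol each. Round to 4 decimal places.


pct = 100 * (n_elem * M_elem) / M_total
mass_contribution = 1 * 85.468 = 85.468 g/mol
pct = 100 * 85.468 / 182.537
pct = 46.82228808 %, rounded to 4 dp:

46.8223 %


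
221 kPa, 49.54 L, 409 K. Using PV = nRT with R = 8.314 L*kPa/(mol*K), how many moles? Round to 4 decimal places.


PV = nRT, solve for n = PV / (RT).
PV = 221 * 49.54 = 10948.34
RT = 8.314 * 409 = 3400.426
n = 10948.34 / 3400.426
n = 3.21969659 mol, rounded to 4 dp:

3.2197 mol


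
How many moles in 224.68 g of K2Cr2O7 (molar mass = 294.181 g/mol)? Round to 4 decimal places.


n = mass / M
n = 224.68 / 294.181
n = 0.76374749 mol, rounded to 4 dp:

0.7637 mol


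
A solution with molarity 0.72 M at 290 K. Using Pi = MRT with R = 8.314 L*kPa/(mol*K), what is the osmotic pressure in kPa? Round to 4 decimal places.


Osmotic pressure (van't Hoff): Pi = M*R*T.
RT = 8.314 * 290 = 2411.06
Pi = 0.72 * 2411.06
Pi = 1735.9632 kPa, rounded to 4 dp:

1735.9632 kPa


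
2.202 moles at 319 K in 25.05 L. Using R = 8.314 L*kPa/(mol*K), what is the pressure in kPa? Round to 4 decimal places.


PV = nRT, solve for P = nRT / V.
nRT = 2.202 * 8.314 * 319 = 5840.0695
P = 5840.0695 / 25.05
P = 233.13650699 kPa, rounded to 4 dp:

233.1365 kPa


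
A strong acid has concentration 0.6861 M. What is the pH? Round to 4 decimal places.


A strong acid dissociates completely, so [H+] equals the given concentration.
pH = -log10([H+]) = -log10(0.6861)
pH = 0.16361258, rounded to 4 dp:

0.1636


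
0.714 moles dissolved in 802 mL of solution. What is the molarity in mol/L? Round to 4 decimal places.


Convert volume to liters: V_L = V_mL / 1000.
V_L = 802 / 1000 = 0.802 L
M = n / V_L = 0.714 / 0.802
M = 0.89027431 mol/L, rounded to 4 dp:

0.8903 mol/L


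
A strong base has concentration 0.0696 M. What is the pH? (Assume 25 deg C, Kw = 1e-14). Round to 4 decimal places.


A strong base dissociates completely, so [OH-] equals the given concentration.
pOH = -log10([OH-]) = -log10(0.0696) = 1.157391
pH = 14 - pOH = 14 - 1.157391
pH = 12.842609, rounded to 4 dp:

12.8426


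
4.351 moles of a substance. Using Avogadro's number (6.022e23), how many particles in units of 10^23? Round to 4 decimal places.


N = n * NA, then divide by 1e23 for the requested units.
N / 1e23 = n * 6.022
N / 1e23 = 4.351 * 6.022
N / 1e23 = 26.201722, rounded to 4 dp:

26.2017


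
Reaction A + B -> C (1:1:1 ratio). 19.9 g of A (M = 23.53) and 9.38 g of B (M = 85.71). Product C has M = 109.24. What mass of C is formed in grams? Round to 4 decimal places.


Find moles of each reactant; the smaller value is the limiting reagent in a 1:1:1 reaction, so moles_C equals moles of the limiter.
n_A = mass_A / M_A = 19.9 / 23.53 = 0.845729 mol
n_B = mass_B / M_B = 9.38 / 85.71 = 0.109439 mol
Limiting reagent: B (smaller), n_limiting = 0.109439 mol
mass_C = n_limiting * M_C = 0.109439 * 109.24
mass_C = 11.95511636 g, rounded to 4 dp:

11.9551 g


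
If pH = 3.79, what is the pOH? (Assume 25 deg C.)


At 25 deg C, pH + pOH = 14.
pOH = 14 - pH = 14 - 3.79
pOH = 10.21:

10.21


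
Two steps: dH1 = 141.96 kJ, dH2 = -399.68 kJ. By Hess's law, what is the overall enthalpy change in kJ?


Hess's law: enthalpy is a state function, so add the step enthalpies.
dH_total = dH1 + dH2 = 141.96 + (-399.68)
dH_total = -257.72 kJ:

-257.72 kJ


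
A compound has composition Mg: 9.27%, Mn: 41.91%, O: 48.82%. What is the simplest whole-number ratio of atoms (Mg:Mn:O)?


Assume 100 g of compound, divide each mass% by atomic mass to get moles, then normalize by the smallest to get a raw atom ratio.
Moles per 100 g: Mg: 9.27/24.305 = 0.3814, Mn: 41.91/54.938 = 0.7629, O: 48.82/15.999 = 3.0514
Raw ratio (divide by min = 0.3814): Mg: 1.0, Mn: 2.0, O: 8.001
Multiply by 1 to clear fractions: Mg: 1.0 ~= 1, Mn: 2.0 ~= 2, O: 8.001 ~= 8
Reduce by GCD to get the simplest whole-number ratio:

1:2:8


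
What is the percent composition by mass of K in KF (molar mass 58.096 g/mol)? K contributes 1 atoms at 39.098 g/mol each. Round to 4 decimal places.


pct = 100 * (n_elem * M_elem) / M_total
mass_contribution = 1 * 39.098 = 39.098 g/mol
pct = 100 * 39.098 / 58.096
pct = 67.29895346 %, rounded to 4 dp:

67.2990 %


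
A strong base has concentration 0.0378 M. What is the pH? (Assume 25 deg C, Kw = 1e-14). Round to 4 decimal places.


A strong base dissociates completely, so [OH-] equals the given concentration.
pOH = -log10([OH-]) = -log10(0.0378) = 1.422508
pH = 14 - pOH = 14 - 1.422508
pH = 12.577492, rounded to 4 dp:

12.5775


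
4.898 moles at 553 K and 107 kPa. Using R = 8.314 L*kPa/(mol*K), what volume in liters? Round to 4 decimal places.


PV = nRT, solve for V = nRT / P.
nRT = 4.898 * 8.314 * 553 = 22519.2505
V = 22519.2505 / 107
V = 210.46028505 L, rounded to 4 dp:

210.4603 L


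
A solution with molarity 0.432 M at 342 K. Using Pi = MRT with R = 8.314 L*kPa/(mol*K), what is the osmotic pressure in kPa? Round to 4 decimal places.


Osmotic pressure (van't Hoff): Pi = M*R*T.
RT = 8.314 * 342 = 2843.388
Pi = 0.432 * 2843.388
Pi = 1228.343616 kPa, rounded to 4 dp:

1228.3436 kPa


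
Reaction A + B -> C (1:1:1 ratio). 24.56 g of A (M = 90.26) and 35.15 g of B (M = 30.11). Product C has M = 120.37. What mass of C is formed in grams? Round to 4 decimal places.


Find moles of each reactant; the smaller value is the limiting reagent in a 1:1:1 reaction, so moles_C equals moles of the limiter.
n_A = mass_A / M_A = 24.56 / 90.26 = 0.272103 mol
n_B = mass_B / M_B = 35.15 / 30.11 = 1.167386 mol
Limiting reagent: A (smaller), n_limiting = 0.272103 mol
mass_C = n_limiting * M_C = 0.272103 * 120.37
mass_C = 32.75303811 g, rounded to 4 dp:

32.7530 g


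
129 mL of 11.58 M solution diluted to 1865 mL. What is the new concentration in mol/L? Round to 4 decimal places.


Dilution: M1*V1 = M2*V2, solve for M2.
M2 = M1*V1 / V2
M2 = 11.58 * 129 / 1865
M2 = 1493.82 / 1865
M2 = 0.80097587 mol/L, rounded to 4 dp:

0.8010 mol/L


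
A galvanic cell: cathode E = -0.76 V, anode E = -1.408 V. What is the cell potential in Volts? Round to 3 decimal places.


Standard cell potential: E_cell = E_cathode - E_anode.
E_cell = -0.76 - (-1.408)
E_cell = 0.648 V, rounded to 3 dp:

0.648 V


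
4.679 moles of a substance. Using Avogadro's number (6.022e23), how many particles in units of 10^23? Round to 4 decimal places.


N = n * NA, then divide by 1e23 for the requested units.
N / 1e23 = n * 6.022
N / 1e23 = 4.679 * 6.022
N / 1e23 = 28.176938, rounded to 4 dp:

28.1769


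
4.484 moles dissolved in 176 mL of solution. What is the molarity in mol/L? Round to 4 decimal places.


Convert volume to liters: V_L = V_mL / 1000.
V_L = 176 / 1000 = 0.176 L
M = n / V_L = 4.484 / 0.176
M = 25.47727273 mol/L, rounded to 4 dp:

25.4773 mol/L


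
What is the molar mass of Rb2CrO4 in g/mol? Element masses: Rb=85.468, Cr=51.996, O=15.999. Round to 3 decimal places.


M = sum(count * atomic_mass) over atoms.
M = 2*85.468 + 1*51.996 + 4*15.999
M = 170.936 + 51.996 + 63.996
M = 286.928 g/mol, rounded to 3 dp:

286.928 g/mol


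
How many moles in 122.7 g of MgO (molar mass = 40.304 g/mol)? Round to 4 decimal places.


n = mass / M
n = 122.7 / 40.304
n = 3.04436284 mol, rounded to 4 dp:

3.0444 mol


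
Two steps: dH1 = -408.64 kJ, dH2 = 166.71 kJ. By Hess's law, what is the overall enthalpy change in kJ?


Hess's law: enthalpy is a state function, so add the step enthalpies.
dH_total = dH1 + dH2 = -408.64 + (166.71)
dH_total = -241.93 kJ:

-241.93 kJ


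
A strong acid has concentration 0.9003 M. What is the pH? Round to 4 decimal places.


A strong acid dissociates completely, so [H+] equals the given concentration.
pH = -log10([H+]) = -log10(0.9003)
pH = 0.04561275, rounded to 4 dp:

0.0456


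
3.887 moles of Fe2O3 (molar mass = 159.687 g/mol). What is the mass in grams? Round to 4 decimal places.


mass = n * M
mass = 3.887 * 159.687
mass = 620.703369 g, rounded to 4 dp:

620.7034 g


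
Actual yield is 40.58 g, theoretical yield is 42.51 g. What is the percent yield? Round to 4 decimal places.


% yield = 100 * actual / theoretical
% yield = 100 * 40.58 / 42.51
% yield = 95.45989179 %, rounded to 4 dp:

95.4599 %


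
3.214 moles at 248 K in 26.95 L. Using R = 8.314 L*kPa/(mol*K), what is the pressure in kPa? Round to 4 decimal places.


PV = nRT, solve for P = nRT / V.
nRT = 3.214 * 8.314 * 248 = 6626.8566
P = 6626.8566 / 26.95
P = 245.89449351 kPa, rounded to 4 dp:

245.8945 kPa


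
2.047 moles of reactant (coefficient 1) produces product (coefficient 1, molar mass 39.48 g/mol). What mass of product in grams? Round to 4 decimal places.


Use the coefficient ratio to convert reactant moles to product moles, then multiply by the product's molar mass.
moles_P = moles_R * (coeff_P / coeff_R) = 2.047 * (1/1) = 2.047
mass_P = moles_P * M_P = 2.047 * 39.48
mass_P = 80.81556 g, rounded to 4 dp:

80.8156 g


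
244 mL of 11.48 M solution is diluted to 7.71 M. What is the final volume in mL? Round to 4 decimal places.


Dilution: M1*V1 = M2*V2, solve for V2.
V2 = M1*V1 / M2
V2 = 11.48 * 244 / 7.71
V2 = 2801.12 / 7.71
V2 = 363.30998703 mL, rounded to 4 dp:

363.3100 mL


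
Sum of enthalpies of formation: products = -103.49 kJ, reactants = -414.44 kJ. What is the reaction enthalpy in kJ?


dH_rxn = sum(dH_f products) - sum(dH_f reactants)
dH_rxn = -103.49 - (-414.44)
dH_rxn = 310.95 kJ:

310.95 kJ


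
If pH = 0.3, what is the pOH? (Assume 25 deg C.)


At 25 deg C, pH + pOH = 14.
pOH = 14 - pH = 14 - 0.3
pOH = 13.7:

13.70


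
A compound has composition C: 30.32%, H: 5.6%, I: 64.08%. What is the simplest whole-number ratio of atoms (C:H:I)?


Assume 100 g of compound, divide each mass% by atomic mass to get moles, then normalize by the smallest to get a raw atom ratio.
Moles per 100 g: C: 30.32/12.011 = 2.5244, H: 5.6/1.008 = 5.5556, I: 64.08/126.904 = 0.5049
Raw ratio (divide by min = 0.5049): C: 4.999, H: 11.002, I: 1.0
Multiply by 1 to clear fractions: C: 4.999 ~= 5, H: 11.002 ~= 11, I: 1.0 ~= 1
Reduce by GCD to get the simplest whole-number ratio:

5:11:1


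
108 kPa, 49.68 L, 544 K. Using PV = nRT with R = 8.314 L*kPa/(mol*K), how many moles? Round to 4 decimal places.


PV = nRT, solve for n = PV / (RT).
PV = 108 * 49.68 = 5365.44
RT = 8.314 * 544 = 4522.816
n = 5365.44 / 4522.816
n = 1.18630517 mol, rounded to 4 dp:

1.1863 mol


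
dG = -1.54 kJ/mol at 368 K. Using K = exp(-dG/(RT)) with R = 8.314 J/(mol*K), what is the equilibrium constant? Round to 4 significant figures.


dG is in kJ/mol; multiply by 1000 to match R in J/(mol*K).
RT = 8.314 * 368 = 3059.552 J/mol
exponent = -dG*1000 / (RT) = -(-1.54*1000) / 3059.552 = 0.50334167
K = exp(0.50334167)
K = 1.65424, rounded to 4 significant figures:

1.654


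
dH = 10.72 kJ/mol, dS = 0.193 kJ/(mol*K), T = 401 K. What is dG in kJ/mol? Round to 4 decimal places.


Gibbs: dG = dH - T*dS (consistent units, dS already in kJ/(mol*K)).
T*dS = 401 * 0.193 = 77.393
dG = 10.72 - (77.393)
dG = -66.673 kJ/mol, rounded to 4 dp:

-66.6730 kJ/mol


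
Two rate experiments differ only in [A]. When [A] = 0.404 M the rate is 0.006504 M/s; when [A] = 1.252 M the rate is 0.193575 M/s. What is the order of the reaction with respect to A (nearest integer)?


Rate is proportional to [A]^n, so rate2/rate1 = ([A]2/[A]1)^n. Take logs to solve for n.
rate2/rate1 = 0.193575 / 0.006504 = 29.7625
[A]2/[A]1 = 1.252 / 0.404 = 3.099
n = ln(29.7625) / ln(3.099) = 3.0
Nearest integer order:

3


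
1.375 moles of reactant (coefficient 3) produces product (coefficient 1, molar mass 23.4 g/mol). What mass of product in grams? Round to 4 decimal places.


Use the coefficient ratio to convert reactant moles to product moles, then multiply by the product's molar mass.
moles_P = moles_R * (coeff_P / coeff_R) = 1.375 * (1/3) = 0.458333
mass_P = moles_P * M_P = 0.458333 * 23.4
mass_P = 10.7249922 g, rounded to 4 dp:

10.7250 g


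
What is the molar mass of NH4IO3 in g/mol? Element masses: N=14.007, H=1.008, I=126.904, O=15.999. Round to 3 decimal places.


M = sum(count * atomic_mass) over atoms.
M = 1*14.007 + 4*1.008 + 1*126.904 + 3*15.999
M = 14.007 + 4.032 + 126.904 + 47.997
M = 192.94 g/mol, rounded to 3 dp:

192.940 g/mol


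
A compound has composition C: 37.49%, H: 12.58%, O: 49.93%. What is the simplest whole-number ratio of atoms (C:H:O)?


Assume 100 g of compound, divide each mass% by atomic mass to get moles, then normalize by the smallest to get a raw atom ratio.
Moles per 100 g: C: 37.49/12.011 = 3.1213, H: 12.58/1.008 = 12.4802, O: 49.93/15.999 = 3.1208
Raw ratio (divide by min = 3.1208): C: 1.0, H: 3.999, O: 1.0
Multiply by 1 to clear fractions: C: 1.0 ~= 1, H: 3.999 ~= 4, O: 1.0 ~= 1
Reduce by GCD to get the simplest whole-number ratio:

1:4:1


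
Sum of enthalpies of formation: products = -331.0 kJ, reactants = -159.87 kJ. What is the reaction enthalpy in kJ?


dH_rxn = sum(dH_f products) - sum(dH_f reactants)
dH_rxn = -331.0 - (-159.87)
dH_rxn = -171.13 kJ:

-171.13 kJ


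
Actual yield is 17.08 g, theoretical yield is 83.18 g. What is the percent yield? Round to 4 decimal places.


% yield = 100 * actual / theoretical
% yield = 100 * 17.08 / 83.18
% yield = 20.53378216 %, rounded to 4 dp:

20.5338 %


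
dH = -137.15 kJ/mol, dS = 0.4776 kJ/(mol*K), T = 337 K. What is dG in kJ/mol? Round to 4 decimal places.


Gibbs: dG = dH - T*dS (consistent units, dS already in kJ/(mol*K)).
T*dS = 337 * 0.4776 = 160.9512
dG = -137.15 - (160.9512)
dG = -298.1012 kJ/mol, rounded to 4 dp:

-298.1012 kJ/mol


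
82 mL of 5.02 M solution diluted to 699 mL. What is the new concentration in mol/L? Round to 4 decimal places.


Dilution: M1*V1 = M2*V2, solve for M2.
M2 = M1*V1 / V2
M2 = 5.02 * 82 / 699
M2 = 411.64 / 699
M2 = 0.58889843 mol/L, rounded to 4 dp:

0.5889 mol/L


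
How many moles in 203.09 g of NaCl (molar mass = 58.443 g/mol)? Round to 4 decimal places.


n = mass / M
n = 203.09 / 58.443
n = 3.47500984 mol, rounded to 4 dp:

3.4750 mol


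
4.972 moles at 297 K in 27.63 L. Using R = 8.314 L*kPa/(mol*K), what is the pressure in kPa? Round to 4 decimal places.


PV = nRT, solve for P = nRT / V.
nRT = 4.972 * 8.314 * 297 = 12277.1508
P = 12277.1508 / 27.63
P = 444.34132465 kPa, rounded to 4 dp:

444.3413 kPa


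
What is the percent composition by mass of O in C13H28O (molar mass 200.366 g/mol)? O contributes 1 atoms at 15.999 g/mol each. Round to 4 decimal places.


pct = 100 * (n_elem * M_elem) / M_total
mass_contribution = 1 * 15.999 = 15.999 g/mol
pct = 100 * 15.999 / 200.366
pct = 7.98488766 %, rounded to 4 dp:

7.9849 %


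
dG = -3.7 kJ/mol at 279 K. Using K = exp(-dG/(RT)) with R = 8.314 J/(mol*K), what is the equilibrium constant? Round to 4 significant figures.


dG is in kJ/mol; multiply by 1000 to match R in J/(mol*K).
RT = 8.314 * 279 = 2319.606 J/mol
exponent = -dG*1000 / (RT) = -(-3.7*1000) / 2319.606 = 1.59509848
K = exp(1.59509848)
K = 4.9288144, rounded to 4 significant figures:

4.929


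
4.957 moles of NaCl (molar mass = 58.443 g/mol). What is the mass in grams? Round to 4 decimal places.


mass = n * M
mass = 4.957 * 58.443
mass = 289.701951 g, rounded to 4 dp:

289.7020 g


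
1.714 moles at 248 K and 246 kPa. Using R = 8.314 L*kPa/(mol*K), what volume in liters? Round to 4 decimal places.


PV = nRT, solve for V = nRT / P.
nRT = 1.714 * 8.314 * 248 = 3534.0486
V = 3534.0486 / 246
V = 14.36605122 L, rounded to 4 dp:

14.3661 L


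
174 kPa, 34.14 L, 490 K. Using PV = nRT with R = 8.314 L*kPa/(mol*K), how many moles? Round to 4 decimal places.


PV = nRT, solve for n = PV / (RT).
PV = 174 * 34.14 = 5940.36
RT = 8.314 * 490 = 4073.86
n = 5940.36 / 4073.86
n = 1.45816498 mol, rounded to 4 dp:

1.4582 mol


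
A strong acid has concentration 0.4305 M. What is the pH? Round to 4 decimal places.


A strong acid dissociates completely, so [H+] equals the given concentration.
pH = -log10([H+]) = -log10(0.4305)
pH = 0.36602684, rounded to 4 dp:

0.3660


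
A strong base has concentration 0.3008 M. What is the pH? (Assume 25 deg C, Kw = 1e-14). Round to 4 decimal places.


A strong base dissociates completely, so [OH-] equals the given concentration.
pOH = -log10([OH-]) = -log10(0.3008) = 0.521722
pH = 14 - pOH = 14 - 0.521722
pH = 13.478278, rounded to 4 dp:

13.4783


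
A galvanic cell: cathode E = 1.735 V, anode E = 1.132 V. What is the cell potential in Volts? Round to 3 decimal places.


Standard cell potential: E_cell = E_cathode - E_anode.
E_cell = 1.735 - (1.132)
E_cell = 0.603 V, rounded to 3 dp:

0.603 V


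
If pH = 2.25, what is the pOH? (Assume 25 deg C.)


At 25 deg C, pH + pOH = 14.
pOH = 14 - pH = 14 - 2.25
pOH = 11.75:

11.75


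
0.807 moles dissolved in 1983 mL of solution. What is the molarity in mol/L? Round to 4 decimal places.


Convert volume to liters: V_L = V_mL / 1000.
V_L = 1983 / 1000 = 1.983 L
M = n / V_L = 0.807 / 1.983
M = 0.40695915 mol/L, rounded to 4 dp:

0.4070 mol/L


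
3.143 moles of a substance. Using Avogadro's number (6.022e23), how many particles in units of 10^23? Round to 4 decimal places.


N = n * NA, then divide by 1e23 for the requested units.
N / 1e23 = n * 6.022
N / 1e23 = 3.143 * 6.022
N / 1e23 = 18.927146, rounded to 4 dp:

18.9271


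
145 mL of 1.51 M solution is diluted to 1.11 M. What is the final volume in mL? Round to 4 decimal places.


Dilution: M1*V1 = M2*V2, solve for V2.
V2 = M1*V1 / M2
V2 = 1.51 * 145 / 1.11
V2 = 218.95 / 1.11
V2 = 197.25225225 mL, rounded to 4 dp:

197.2523 mL


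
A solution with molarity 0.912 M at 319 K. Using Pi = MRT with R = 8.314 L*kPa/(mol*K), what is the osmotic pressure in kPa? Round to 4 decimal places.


Osmotic pressure (van't Hoff): Pi = M*R*T.
RT = 8.314 * 319 = 2652.166
Pi = 0.912 * 2652.166
Pi = 2418.775392 kPa, rounded to 4 dp:

2418.7754 kPa
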